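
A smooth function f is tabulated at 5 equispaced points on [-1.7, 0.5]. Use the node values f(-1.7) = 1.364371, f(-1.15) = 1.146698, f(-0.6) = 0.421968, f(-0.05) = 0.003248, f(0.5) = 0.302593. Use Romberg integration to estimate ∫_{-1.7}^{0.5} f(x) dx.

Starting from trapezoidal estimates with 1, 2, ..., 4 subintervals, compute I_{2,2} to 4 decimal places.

I_{0,0} (trapezoid, 1 panel, h=2.2000): 1.833660
I_{1,0} (trapezoid, 2 panels, h=1.1000): 1.380995
I_{2,0} (trapezoid, 4 panels, h=0.5500): 1.322968
I_{1,1} = 1.380995 + (1.380995 − 1.833660)/3 = 1.230107
I_{2,1} = 1.322968 + (1.322968 − 1.380995)/3 = 1.303626
I_{2,2} = 1.303626 + (1.303626 − 1.230107)/15 = 1.308527

1.3085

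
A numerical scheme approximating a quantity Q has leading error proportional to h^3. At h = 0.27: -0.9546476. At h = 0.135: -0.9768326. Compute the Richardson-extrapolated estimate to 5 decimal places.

-0.98000

Extrapolated value = (8·A(h/2) − A(h)) / (8 − 1)
= (8·(-0.9768326) − (-0.9546476)) / 7
= -6.8600132 / 7 = -0.9800019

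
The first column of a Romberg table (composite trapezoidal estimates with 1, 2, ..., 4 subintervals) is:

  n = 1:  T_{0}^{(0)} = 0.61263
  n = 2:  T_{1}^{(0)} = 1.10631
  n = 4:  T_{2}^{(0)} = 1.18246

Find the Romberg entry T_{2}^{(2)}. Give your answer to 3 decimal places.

1.204

Richardson extrapolation on the trapezoidal column (denominator 4−1=3):
T_{1}^{(1)} = (4·1.10631 − 0.61263) / 3 = 1.27087
T_{2}^{(1)} = (4·1.18246 − 1.10631) / 3 = 1.20784
T_{2}^{(2)} = (16·1.20784 − 1.27087) / 15 = 1.20364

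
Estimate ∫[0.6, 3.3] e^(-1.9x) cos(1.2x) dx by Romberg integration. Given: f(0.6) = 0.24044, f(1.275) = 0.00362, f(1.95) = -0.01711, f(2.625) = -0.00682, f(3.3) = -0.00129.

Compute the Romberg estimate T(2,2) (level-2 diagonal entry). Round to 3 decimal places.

0.041

T(0,0) (trapezoid, 1 panel, h=2.7000): 0.32285
T(1,0) (trapezoid, 2 panels, h=1.3500): 0.13833
T(2,0) (trapezoid, 4 panels, h=0.6750): 0.06700
T(1,1) = 0.13833 + (0.13833 − 0.32285)/3 = 0.07682
T(2,1) = 0.06700 + (0.06700 − 0.13833)/3 = 0.04322
T(2,2) = 0.04322 + (0.04322 − 0.07682)/15 = 0.04098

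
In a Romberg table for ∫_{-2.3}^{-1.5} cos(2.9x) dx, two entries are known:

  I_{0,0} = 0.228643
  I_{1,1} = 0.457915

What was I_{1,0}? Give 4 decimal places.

From I_{1,1} = (4·I_{1,0} − I_{0,0})/3, solve for I_{1,0}:
4·I_{1,0} = 3·0.457915 + 0.228643 = 1.602388
I_{1,0} = 0.400597

0.4006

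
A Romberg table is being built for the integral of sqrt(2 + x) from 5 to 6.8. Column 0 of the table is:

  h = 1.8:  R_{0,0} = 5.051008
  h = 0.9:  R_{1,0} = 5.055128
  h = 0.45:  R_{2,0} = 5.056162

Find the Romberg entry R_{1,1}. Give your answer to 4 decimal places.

5.0565

R_{1,1} = 5.055128 + (5.055128 − 5.051008)/3 = 5.056501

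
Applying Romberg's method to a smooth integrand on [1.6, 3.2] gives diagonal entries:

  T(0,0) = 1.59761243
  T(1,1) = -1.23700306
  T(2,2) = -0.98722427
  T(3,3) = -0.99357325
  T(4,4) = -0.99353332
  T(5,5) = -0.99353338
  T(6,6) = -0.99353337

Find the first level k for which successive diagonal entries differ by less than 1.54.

k = 2

|T(1,1) − T(0,0)| = 2.83461549 ≥ 1.54
|T(2,2) − T(1,1)| = 0.24977879 < 1.54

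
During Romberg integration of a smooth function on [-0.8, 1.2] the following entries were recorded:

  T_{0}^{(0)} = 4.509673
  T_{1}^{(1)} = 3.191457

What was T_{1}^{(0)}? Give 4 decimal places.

From T_{1}^{(1)} = (4·T_{1}^{(0)} − T_{0}^{(0)})/3, solve for T_{1}^{(0)}:
4·T_{1}^{(0)} = 3·3.191457 + 4.509673 = 14.084044
T_{1}^{(0)} = 3.521011

3.5210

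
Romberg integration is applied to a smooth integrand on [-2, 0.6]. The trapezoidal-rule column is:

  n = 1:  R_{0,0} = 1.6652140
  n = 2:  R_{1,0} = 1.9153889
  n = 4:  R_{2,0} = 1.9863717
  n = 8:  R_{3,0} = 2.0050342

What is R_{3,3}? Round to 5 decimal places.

R_{1,1} = (4·1.9153889 − 1.6652140) / 3 = 1.9987805
R_{2,1} = 1.9863717 + (1.9863717 − 1.9153889)/3 = 2.0100326
R_{3,1} = (4·2.0050342 − 1.9863717) / 3 = 2.0112550
R_{2,2} = (16·2.0100326 − 1.9987805) / 15 = 2.0107827
R_{3,2} = 2.0112550 + (2.0112550 − 2.0100326)/15 = 2.0113365
R_{3,3} = (64·2.0113365 − 2.0107827) / 63 = 2.0113453

2.01135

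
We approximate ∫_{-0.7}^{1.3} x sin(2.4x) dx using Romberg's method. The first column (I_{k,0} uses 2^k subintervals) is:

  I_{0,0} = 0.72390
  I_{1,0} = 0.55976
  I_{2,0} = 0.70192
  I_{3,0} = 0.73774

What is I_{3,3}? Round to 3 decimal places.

I_{1,1} = (4·0.55976 − 0.72390) / 3 = 0.50505
I_{2,1} = (4·0.70192 − 0.55976) / 3 = 0.74931
I_{3,1} = (4·0.73774 − 0.70192) / 3 = 0.74968
I_{2,2} = 0.74931 + (0.74931 − 0.50505)/15 = 0.76559
I_{3,2} = 0.74968 + (0.74968 − 0.74931)/15 = 0.74970
I_{3,3} = (64·0.74970 − 0.76559) / 63 = 0.74945

0.749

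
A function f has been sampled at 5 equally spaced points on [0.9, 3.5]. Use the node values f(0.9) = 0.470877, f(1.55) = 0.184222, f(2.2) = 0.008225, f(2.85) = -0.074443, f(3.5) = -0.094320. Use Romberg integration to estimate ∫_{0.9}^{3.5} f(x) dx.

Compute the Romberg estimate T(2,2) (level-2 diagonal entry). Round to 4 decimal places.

T(0,0) (trapezoid, 1 panel, h=2.6000): 0.489524
T(1,0) (trapezoid, 2 panels, h=1.3000): 0.255455
T(2,0) (trapezoid, 4 panels, h=0.6500): 0.199084
T(1,1) = 0.255455 + (0.255455 − 0.489524)/3 = 0.177432
T(2,1) = 0.199084 + (0.199084 − 0.255455)/3 = 0.180294
T(2,2) = 0.180294 + (0.180294 − 0.177432)/15 = 0.180485

0.1805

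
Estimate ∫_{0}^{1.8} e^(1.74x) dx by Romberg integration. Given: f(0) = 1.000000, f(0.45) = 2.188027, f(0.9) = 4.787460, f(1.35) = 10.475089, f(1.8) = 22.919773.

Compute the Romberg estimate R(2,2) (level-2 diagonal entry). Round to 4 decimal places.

R(0,0) (trapezoid, 1 panel, h=1.8000): 21.527796
R(1,0) (trapezoid, 2 panels, h=0.9000): 15.072612
R(2,0) (trapezoid, 4 panels, h=0.4500): 13.234708
R(1,1) = 15.072612 + (15.072612 − 21.527796)/3 = 12.920884
R(2,1) = 13.234708 + (13.234708 − 15.072612)/3 = 12.622073
R(2,2) = 12.622073 + (12.622073 − 12.920884)/15 = 12.602152

12.6022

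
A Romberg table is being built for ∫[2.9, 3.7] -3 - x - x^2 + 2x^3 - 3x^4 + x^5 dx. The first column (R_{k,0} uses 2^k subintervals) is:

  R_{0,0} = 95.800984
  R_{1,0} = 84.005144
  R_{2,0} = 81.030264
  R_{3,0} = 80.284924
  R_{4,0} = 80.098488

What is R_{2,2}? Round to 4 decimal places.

Richardson extrapolation on the trapezoidal column (denominator 4−1=3):
R_{1,1} = 84.005144 + (84.005144 − 95.800984)/3 = 80.073197
R_{2,1} = (4·81.030264 − 84.005144) / 3 = 80.038637
R_{2,2} = (16·80.038637 − 80.073197) / 15 = 80.036333

80.0363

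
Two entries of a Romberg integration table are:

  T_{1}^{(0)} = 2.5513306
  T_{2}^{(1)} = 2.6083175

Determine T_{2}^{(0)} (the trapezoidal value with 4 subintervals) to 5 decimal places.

2.59407

From T_{2}^{(1)} = (4·T_{2}^{(0)} − T_{1}^{(0)})/3, solve for T_{2}^{(0)}:
4·T_{2}^{(0)} = 3·2.6083175 + 2.5513306 = 10.3762831
T_{2}^{(0)} = 2.5940708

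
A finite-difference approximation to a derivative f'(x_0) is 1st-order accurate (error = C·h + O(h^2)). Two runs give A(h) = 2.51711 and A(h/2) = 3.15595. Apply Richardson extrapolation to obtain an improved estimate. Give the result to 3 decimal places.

3.795

The leading error scales as h; refining by a factor of 2 reduces it by 2^1 = 2.
Extrapolated value = (2·A(h/2) − A(h)) / (2 − 1)
= (2·3.15595 − 2.51711) / 1
= 3.79479 / 1 = 3.79479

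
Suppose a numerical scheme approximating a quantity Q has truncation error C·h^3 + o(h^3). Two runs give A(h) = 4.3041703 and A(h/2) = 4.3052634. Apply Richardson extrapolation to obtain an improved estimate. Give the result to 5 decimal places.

4.30542

The leading error scales as h^3; refining by a factor of 2 reduces it by 2^3 = 8.
Extrapolated value = (8·A(h/2) − A(h)) / (8 − 1)
= (8·4.3052634 − 4.3041703) / 7
= 30.1379369 / 7 = 4.3054196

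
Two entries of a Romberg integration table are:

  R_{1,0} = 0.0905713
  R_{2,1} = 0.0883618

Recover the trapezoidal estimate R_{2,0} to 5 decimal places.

0.08891

From R_{2,1} = (4·R_{2,0} − R_{1,0})/3, solve for R_{2,0}:
4·R_{2,0} = 3·0.0883618 + 0.0905713 = 0.3556567
R_{2,0} = 0.0889142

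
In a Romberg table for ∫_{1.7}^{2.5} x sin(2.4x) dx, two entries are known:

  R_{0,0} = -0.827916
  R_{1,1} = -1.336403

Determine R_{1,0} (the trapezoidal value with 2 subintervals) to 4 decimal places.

-1.2093

From R_{1,1} = (4·R_{1,0} − R_{0,0})/3, solve for R_{1,0}:
4·R_{1,0} = 3·(-1.336403) + (-0.827916) = -4.837125
R_{1,0} = -1.209281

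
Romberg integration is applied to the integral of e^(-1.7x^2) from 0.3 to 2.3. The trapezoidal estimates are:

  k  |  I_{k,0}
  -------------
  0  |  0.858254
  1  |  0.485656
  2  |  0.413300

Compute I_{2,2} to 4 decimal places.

0.3910

I_{1,1} = 0.485656 + (0.485656 − 0.858254)/3 = 0.361457
I_{2,1} = 0.413300 + (0.413300 − 0.485656)/3 = 0.389181
I_{2,2} = 0.389181 + (0.389181 − 0.361457)/15 = 0.391029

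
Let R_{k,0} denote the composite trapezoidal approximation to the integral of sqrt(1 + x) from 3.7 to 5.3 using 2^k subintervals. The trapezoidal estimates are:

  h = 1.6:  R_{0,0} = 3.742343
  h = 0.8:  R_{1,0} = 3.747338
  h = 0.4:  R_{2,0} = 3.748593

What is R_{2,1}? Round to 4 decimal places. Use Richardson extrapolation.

R_{2,1} = 3.748593 + (3.748593 − 3.747338)/3 = 3.749011

3.7490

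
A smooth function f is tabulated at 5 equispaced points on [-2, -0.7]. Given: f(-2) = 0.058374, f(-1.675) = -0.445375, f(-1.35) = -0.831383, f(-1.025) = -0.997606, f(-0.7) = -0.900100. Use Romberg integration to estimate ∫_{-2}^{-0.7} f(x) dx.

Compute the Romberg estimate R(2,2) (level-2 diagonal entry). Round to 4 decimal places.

R(0,0) (trapezoid, 1 panel, h=1.3000): -0.547122
R(1,0) (trapezoid, 2 panels, h=0.6500): -0.813960
R(2,0) (trapezoid, 4 panels, h=0.3250): -0.875949
R(1,1) = -0.813960 + (-0.813960 − (-0.547122))/3 = -0.902906
R(2,1) = -0.875949 + (-0.875949 − (-0.813960))/3 = -0.896612
R(2,2) = -0.896612 + (-0.896612 − (-0.902906))/15 = -0.896192

-0.8962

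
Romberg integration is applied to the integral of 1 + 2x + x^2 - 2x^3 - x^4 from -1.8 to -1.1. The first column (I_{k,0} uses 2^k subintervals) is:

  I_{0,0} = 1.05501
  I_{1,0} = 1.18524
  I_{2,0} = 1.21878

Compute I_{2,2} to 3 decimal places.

Richardson extrapolation on the trapezoidal column (denominator 4−1=3):
I_{1,1} = (4·1.18524 − 1.05501) / 3 = 1.22865
I_{2,1} = (4·1.21878 − 1.18524) / 3 = 1.22996
I_{2,2} = (16·1.22996 − 1.22865) / 15 = 1.23005
(Column j=1 coincides with Simpson's rule on the same nodes.)

1.230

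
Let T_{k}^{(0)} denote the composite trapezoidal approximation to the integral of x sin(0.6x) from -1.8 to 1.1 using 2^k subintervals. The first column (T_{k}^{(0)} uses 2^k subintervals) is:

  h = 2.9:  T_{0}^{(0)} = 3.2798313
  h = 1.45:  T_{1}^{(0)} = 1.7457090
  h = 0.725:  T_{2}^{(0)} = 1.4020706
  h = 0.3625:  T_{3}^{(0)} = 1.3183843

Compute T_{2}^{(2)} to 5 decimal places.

1.29107

T_{1}^{(1)} = 1.7457090 + (1.7457090 − 3.2798313)/3 = 1.2343349
T_{2}^{(1)} = (4·1.4020706 − 1.7457090) / 3 = 1.2875245
T_{2}^{(2)} = 1.2875245 + (1.2875245 − 1.2343349)/15 = 1.2910705
(Column j=1 coincides with Simpson's rule on the same nodes.)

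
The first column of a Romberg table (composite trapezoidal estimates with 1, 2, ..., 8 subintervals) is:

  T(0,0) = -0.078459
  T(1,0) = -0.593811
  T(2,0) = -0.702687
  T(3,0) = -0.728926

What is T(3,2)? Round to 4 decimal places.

T(2,1) = (4·(-0.702687) − (-0.593811)) / 3 = -0.738979
T(3,1) = (4·(-0.728926) − (-0.702687)) / 3 = -0.737672
T(3,2) = (16·(-0.737672) − (-0.738979)) / 15 = -0.737585

-0.7376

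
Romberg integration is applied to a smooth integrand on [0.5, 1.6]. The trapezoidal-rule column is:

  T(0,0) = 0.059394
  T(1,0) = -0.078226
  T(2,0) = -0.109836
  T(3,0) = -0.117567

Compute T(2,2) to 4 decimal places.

Richardson extrapolation on the trapezoidal column (denominator 4−1=3):
T(1,1) = (4·(-0.078226) − 0.059394) / 3 = -0.124099
T(2,1) = (4·(-0.109836) − (-0.078226)) / 3 = -0.120373
T(2,2) = -0.120373 + (-0.120373 − (-0.124099))/15 = -0.120125

-0.1201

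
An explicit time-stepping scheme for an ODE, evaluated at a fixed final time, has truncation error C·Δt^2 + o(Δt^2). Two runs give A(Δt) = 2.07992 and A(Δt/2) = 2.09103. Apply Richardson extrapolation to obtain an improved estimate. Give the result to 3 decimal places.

The leading error scales as Δt^2; refining by a factor of 2 reduces it by 2^2 = 4.
Extrapolated value = (4·A(Δt/2) − A(Δt)) / (4 − 1)
= (4·2.09103 − 2.07992) / 3
= 6.28420 / 3 = 2.09473

2.095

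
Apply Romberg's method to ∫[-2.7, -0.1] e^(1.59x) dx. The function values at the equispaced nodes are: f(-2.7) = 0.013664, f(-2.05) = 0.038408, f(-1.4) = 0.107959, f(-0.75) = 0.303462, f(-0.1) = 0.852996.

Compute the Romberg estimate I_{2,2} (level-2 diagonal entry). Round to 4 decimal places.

0.5287

I_{0,0} (trapezoid, 1 panel, h=2.6000): 1.126658
I_{1,0} (trapezoid, 2 panels, h=1.3000): 0.703676
I_{2,0} (trapezoid, 4 panels, h=0.6500): 0.574053
I_{1,1} = 0.703676 + (0.703676 − 1.126658)/3 = 0.562682
I_{2,1} = 0.574053 + (0.574053 − 0.703676)/3 = 0.530845
I_{2,2} = 0.530845 + (0.530845 − 0.562682)/15 = 0.528723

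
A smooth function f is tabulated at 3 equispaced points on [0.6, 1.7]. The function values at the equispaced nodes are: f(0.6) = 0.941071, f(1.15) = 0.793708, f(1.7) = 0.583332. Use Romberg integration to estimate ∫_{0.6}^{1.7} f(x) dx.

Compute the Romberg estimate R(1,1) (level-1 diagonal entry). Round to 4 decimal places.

0.8615

R(0,0) (trapezoid, 1 panel, h=1.1000): 0.838422
R(1,0) (trapezoid, 2 panels, h=0.5500): 0.855750
R(1,1) = 0.855750 + (0.855750 − 0.838422)/3 = 0.861526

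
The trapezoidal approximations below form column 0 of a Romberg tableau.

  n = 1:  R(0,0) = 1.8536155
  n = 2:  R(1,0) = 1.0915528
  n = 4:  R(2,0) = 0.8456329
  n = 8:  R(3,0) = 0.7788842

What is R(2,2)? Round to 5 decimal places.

0.75873

Richardson extrapolation on the trapezoidal column (denominator 4−1=3):
R(1,1) = (4·1.0915528 − 1.8536155) / 3 = 0.8375319
R(2,1) = 0.8456329 + (0.8456329 − 1.0915528)/3 = 0.7636596
R(2,2) = (16·0.7636596 − 0.8375319) / 15 = 0.7587348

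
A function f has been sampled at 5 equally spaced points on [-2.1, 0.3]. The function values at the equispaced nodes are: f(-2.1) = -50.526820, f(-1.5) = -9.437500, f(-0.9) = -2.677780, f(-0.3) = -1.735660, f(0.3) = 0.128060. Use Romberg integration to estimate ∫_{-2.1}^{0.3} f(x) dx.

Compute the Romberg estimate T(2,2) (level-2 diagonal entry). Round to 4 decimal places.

T(0,0) (trapezoid, 1 panel, h=2.4000): -60.478512
T(1,0) (trapezoid, 2 panels, h=1.2000): -33.452592
T(2,0) (trapezoid, 4 panels, h=0.6000): -23.430192
T(1,1) = -33.452592 + (-33.452592 − (-60.478512))/3 = -24.443952
T(2,1) = -23.430192 + (-23.430192 − (-33.452592))/3 = -20.089392
T(2,2) = -20.089392 + (-20.089392 − (-24.443952))/15 = -19.799088

-19.7991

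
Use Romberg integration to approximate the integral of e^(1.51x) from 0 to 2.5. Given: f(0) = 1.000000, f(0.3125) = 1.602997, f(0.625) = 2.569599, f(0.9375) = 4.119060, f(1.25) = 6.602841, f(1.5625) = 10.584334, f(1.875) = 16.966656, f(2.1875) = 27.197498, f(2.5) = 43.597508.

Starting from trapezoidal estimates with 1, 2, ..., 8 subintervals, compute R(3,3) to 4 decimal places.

R(0,0) (trapezoid, 1 panel, h=2.5000): 55.746885
R(1,0) (trapezoid, 2 panels, h=1.2500): 36.126994
R(2,0) (trapezoid, 4 panels, h=0.6250): 30.273656
R(3,0) (trapezoid, 8 panels, h=0.3125): 28.731793
R(1,1) = 36.126994 + (36.126994 − 55.746885)/3 = 29.587030
R(2,1) = 30.273656 + (30.273656 − 36.126994)/3 = 28.322543
R(3,1) = 28.731793 + (28.731793 − 30.273656)/3 = 28.217839
R(2,2) = 28.322543 + (28.322543 − 29.587030)/15 = 28.238244
R(3,2) = 28.217839 + (28.217839 − 28.322543)/15 = 28.210859
R(3,3) = 28.210859 + (28.210859 − 28.238244)/63 = 28.210424

28.2104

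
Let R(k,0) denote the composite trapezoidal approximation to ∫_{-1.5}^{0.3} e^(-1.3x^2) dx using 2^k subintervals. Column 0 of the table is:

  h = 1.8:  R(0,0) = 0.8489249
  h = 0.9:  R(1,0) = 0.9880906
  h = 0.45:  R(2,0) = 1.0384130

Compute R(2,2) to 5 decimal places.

1.05657

Richardson extrapolation on the trapezoidal column (denominator 4−1=3):
R(1,1) = (4·0.9880906 − 0.8489249) / 3 = 1.0344792
R(2,1) = (4·1.0384130 − 0.9880906) / 3 = 1.0551871
R(2,2) = 1.0551871 + (1.0551871 − 1.0344792)/15 = 1.0565676
(Column j=1 coincides with Simpson's rule on the same nodes.)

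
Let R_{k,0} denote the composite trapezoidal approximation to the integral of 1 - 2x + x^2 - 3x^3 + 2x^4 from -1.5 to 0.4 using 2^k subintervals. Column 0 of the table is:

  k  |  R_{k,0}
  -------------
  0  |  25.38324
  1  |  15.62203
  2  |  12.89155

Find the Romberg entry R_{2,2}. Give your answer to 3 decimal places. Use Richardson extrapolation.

Richardson extrapolation on the trapezoidal column (denominator 4−1=3):
R_{1,1} = (4·15.62203 − 25.38324) / 3 = 12.36829
R_{2,1} = 12.89155 + (12.89155 − 15.62203)/3 = 11.98139
R_{2,2} = (16·11.98139 − 12.36829) / 15 = 11.95560

11.956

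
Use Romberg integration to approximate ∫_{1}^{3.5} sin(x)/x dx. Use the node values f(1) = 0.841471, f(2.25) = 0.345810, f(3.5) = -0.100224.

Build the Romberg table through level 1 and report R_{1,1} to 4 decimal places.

0.8852

R_{0,0} (trapezoid, 1 panel, h=2.5000): 0.926559
R_{1,0} (trapezoid, 2 panels, h=1.2500): 0.895542
R_{1,1} = 0.895542 + (0.895542 − 0.926559)/3 = 0.885203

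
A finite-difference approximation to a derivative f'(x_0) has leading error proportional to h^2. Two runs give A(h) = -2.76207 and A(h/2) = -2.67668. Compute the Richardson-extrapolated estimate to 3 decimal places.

-2.648

The leading error scales as h^2; refining by a factor of 2 reduces it by 2^2 = 4.
Extrapolated value = (4·A(h/2) − A(h)) / (4 − 1)
= (4·(-2.67668) − (-2.76207)) / 3
= -7.94465 / 3 = -2.64822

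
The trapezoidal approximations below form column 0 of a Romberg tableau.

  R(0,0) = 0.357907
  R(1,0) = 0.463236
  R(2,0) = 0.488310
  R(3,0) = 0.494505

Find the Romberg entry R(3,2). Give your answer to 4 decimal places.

0.4966

R(2,1) = (4·0.488310 − 0.463236) / 3 = 0.496668
R(3,1) = (4·0.494505 − 0.488310) / 3 = 0.496570
R(3,2) = (16·0.496570 − 0.496668) / 15 = 0.496563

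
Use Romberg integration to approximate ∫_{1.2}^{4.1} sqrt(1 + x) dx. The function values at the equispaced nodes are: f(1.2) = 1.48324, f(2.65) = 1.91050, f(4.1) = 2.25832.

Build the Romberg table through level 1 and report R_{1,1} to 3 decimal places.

5.502

R_{0,0} (trapezoid, 1 panel, h=2.9000): 5.42526
R_{1,0} (trapezoid, 2 panels, h=1.4500): 5.48286
R_{1,1} = 5.48286 + (5.48286 − 5.42526)/3 = 5.50206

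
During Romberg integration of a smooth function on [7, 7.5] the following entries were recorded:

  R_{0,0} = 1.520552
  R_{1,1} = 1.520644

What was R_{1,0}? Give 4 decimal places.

1.5206

From R_{1,1} = (4·R_{1,0} − R_{0,0})/3, solve for R_{1,0}:
4·R_{1,0} = 3·1.520644 + 1.520552 = 6.082484
R_{1,0} = 1.520621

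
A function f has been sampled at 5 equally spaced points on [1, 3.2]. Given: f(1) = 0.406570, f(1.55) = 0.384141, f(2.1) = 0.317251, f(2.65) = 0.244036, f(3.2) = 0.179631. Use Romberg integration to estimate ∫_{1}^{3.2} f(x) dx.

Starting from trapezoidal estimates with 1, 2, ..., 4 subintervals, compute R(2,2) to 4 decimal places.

R(0,0) (trapezoid, 1 panel, h=2.2000): 0.644821
R(1,0) (trapezoid, 2 panels, h=1.1000): 0.671387
R(2,0) (trapezoid, 4 panels, h=0.5500): 0.681191
R(1,1) = 0.671387 + (0.671387 − 0.644821)/3 = 0.680242
R(2,1) = 0.681191 + (0.681191 − 0.671387)/3 = 0.684459
R(2,2) = 0.684459 + (0.684459 − 0.680242)/15 = 0.684740

0.6847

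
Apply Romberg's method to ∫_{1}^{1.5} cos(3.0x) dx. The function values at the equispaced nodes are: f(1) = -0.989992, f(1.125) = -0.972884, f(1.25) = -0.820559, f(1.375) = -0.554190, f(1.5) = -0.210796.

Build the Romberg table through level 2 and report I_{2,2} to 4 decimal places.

I_{0,0} (trapezoid, 1 panel, h=0.5000): -0.300197
I_{1,0} (trapezoid, 2 panels, h=0.2500): -0.355238
I_{2,0} (trapezoid, 4 panels, h=0.1250): -0.368503
I_{1,1} = -0.355238 + (-0.355238 − (-0.300197))/3 = -0.373585
I_{2,1} = -0.368503 + (-0.368503 − (-0.355238))/3 = -0.372925
I_{2,2} = -0.372925 + (-0.372925 − (-0.373585))/15 = -0.372881

-0.3729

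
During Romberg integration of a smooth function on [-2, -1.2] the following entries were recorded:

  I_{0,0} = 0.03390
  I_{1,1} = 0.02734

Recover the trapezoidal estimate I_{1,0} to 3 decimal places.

0.029

From I_{1,1} = (4·I_{1,0} − I_{0,0})/3, solve for I_{1,0}:
4·I_{1,0} = 3·0.02734 + 0.03390 = 0.11592
I_{1,0} = 0.02898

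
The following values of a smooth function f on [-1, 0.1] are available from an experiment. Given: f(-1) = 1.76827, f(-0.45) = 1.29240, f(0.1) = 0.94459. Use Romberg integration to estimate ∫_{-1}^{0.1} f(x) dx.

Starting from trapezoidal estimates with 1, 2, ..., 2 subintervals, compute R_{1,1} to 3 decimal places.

R_{0,0} (trapezoid, 1 panel, h=1.1000): 1.49207
R_{1,0} (trapezoid, 2 panels, h=0.5500): 1.45686
R_{1,1} = 1.45686 + (1.45686 − 1.49207)/3 = 1.44512

1.445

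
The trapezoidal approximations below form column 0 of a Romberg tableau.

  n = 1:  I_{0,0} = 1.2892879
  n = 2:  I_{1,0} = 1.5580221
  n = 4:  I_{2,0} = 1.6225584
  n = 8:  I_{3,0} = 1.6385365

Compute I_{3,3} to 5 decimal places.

Richardson extrapolation on the trapezoidal column (denominator 4−1=3):
I_{1,1} = (4·1.5580221 − 1.2892879) / 3 = 1.6476002
I_{2,1} = (4·1.6225584 − 1.5580221) / 3 = 1.6440705
I_{3,1} = (4·1.6385365 − 1.6225584) / 3 = 1.6438625
I_{2,2} = (16·1.6440705 − 1.6476002) / 15 = 1.6438352
I_{3,2} = (16·1.6438625 − 1.6440705) / 15 = 1.6438486
I_{3,3} = (64·1.6438486 − 1.6438352) / 63 = 1.6438488

1.64385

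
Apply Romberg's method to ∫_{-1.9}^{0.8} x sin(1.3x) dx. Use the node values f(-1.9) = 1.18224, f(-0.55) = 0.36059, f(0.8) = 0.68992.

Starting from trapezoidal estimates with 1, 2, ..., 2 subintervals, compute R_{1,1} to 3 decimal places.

1.492

R_{0,0} (trapezoid, 1 panel, h=2.7000): 2.52742
R_{1,0} (trapezoid, 2 panels, h=1.3500): 1.75050
R_{1,1} = 1.75050 + (1.75050 − 2.52742)/3 = 1.49153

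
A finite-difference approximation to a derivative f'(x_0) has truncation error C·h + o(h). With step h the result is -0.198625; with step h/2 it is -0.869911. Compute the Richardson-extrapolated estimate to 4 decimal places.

The leading error scales as h; refining by a factor of 2 reduces it by 2^1 = 2.
Extrapolated value = (2·A(h/2) − A(h)) / (2 − 1)
= (2·(-0.869911) − (-0.198625)) / 1
= -1.541197 / 1 = -1.541197

-1.5412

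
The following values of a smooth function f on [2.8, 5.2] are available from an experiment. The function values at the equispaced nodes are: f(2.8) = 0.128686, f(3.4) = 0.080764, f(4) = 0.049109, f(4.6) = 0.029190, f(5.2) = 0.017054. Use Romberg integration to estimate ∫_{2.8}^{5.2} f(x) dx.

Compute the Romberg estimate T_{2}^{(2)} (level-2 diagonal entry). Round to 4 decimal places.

0.1367

T_{0}^{(0)} (trapezoid, 1 panel, h=2.4000): 0.174888
T_{1}^{(0)} (trapezoid, 2 panels, h=1.2000): 0.146375
T_{2}^{(0)} (trapezoid, 4 panels, h=0.6000): 0.139160
T_{1}^{(1)} = 0.146375 + (0.146375 − 0.174888)/3 = 0.136871
T_{2}^{(1)} = 0.139160 + (0.139160 − 0.146375)/3 = 0.136755
T_{2}^{(2)} = 0.136755 + (0.136755 − 0.136871)/15 = 0.136747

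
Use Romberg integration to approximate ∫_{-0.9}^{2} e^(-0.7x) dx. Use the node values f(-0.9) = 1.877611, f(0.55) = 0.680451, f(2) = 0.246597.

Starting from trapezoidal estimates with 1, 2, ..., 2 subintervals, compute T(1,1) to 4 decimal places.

2.3422

T(0,0) (trapezoid, 1 panel, h=2.9000): 3.080102
T(1,0) (trapezoid, 2 panels, h=1.4500): 2.526705
T(1,1) = 2.526705 + (2.526705 − 3.080102)/3 = 2.342239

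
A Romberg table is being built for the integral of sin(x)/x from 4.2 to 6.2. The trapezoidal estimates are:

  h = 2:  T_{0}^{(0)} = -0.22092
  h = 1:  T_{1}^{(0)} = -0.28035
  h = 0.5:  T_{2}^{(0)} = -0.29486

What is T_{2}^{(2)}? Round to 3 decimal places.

T_{1}^{(1)} = -0.28035 + (-0.28035 − (-0.22092))/3 = -0.30016
T_{2}^{(1)} = -0.29486 + (-0.29486 − (-0.28035))/3 = -0.29970
T_{2}^{(2)} = -0.29970 + (-0.29970 − (-0.30016))/15 = -0.29967

-0.300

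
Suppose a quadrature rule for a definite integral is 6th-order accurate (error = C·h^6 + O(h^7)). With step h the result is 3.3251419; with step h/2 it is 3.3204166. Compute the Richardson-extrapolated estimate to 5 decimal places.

3.32034

Extrapolated value = (64·A(h/2) − A(h)) / (64 − 1)
= (64·3.3204166 − 3.3251419) / 63
= 209.1815205 / 63 = 3.3203416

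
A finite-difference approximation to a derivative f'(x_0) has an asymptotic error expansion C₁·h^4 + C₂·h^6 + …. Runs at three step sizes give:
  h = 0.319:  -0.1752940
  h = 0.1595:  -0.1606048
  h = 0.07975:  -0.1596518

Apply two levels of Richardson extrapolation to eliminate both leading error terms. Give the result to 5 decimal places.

-0.15959

First eliminate the h^4 term (factor 2^4 = 16):
  B₁ = (16·(-0.1606048) − (-0.1752940))/15 = -0.1596255
  B₂ = (16·(-0.1596518) − (-0.1606048))/15 = -0.1595883
Then eliminate the h^6 term (factor 2^6 = 64):
  (64·(-0.1595883) − (-0.1596255))/63 = -0.1595877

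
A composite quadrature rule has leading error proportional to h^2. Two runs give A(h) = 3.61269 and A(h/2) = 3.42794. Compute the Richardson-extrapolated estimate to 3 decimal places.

The leading error scales as h^2; refining by a factor of 2 reduces it by 2^2 = 4.
Extrapolated value = (4·A(h/2) − A(h)) / (4 − 1)
= (4·3.42794 − 3.61269) / 3
= 10.09907 / 3 = 3.36636

3.366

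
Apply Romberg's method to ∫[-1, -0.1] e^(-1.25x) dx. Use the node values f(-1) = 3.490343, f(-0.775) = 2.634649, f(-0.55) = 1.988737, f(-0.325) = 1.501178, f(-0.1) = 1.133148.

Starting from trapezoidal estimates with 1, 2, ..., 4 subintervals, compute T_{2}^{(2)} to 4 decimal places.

1.8858

T_{0}^{(0)} (trapezoid, 1 panel, h=0.9000): 2.080571
T_{1}^{(0)} (trapezoid, 2 panels, h=0.4500): 1.935217
T_{2}^{(0)} (trapezoid, 4 panels, h=0.2250): 1.898170
T_{1}^{(1)} = 1.935217 + (1.935217 − 2.080571)/3 = 1.886766
T_{2}^{(1)} = 1.898170 + (1.898170 − 1.935217)/3 = 1.885821
T_{2}^{(2)} = 1.885821 + (1.885821 − 1.886766)/15 = 1.885758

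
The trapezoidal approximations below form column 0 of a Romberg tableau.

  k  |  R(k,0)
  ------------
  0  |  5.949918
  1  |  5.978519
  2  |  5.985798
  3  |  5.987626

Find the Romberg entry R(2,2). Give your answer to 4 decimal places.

5.9882

Richardson extrapolation on the trapezoidal column (denominator 4−1=3):
R(1,1) = (4·5.978519 − 5.949918) / 3 = 5.988053
R(2,1) = (4·5.985798 − 5.978519) / 3 = 5.988224
R(2,2) = 5.988224 + (5.988224 − 5.988053)/15 = 5.988235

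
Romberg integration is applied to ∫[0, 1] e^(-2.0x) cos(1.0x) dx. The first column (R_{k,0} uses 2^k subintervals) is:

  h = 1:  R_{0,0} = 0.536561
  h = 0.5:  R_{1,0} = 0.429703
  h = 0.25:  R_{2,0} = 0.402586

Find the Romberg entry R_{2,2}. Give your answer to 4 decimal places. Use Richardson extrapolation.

0.3935

R_{1,1} = 0.429703 + (0.429703 − 0.536561)/3 = 0.394084
R_{2,1} = 0.402586 + (0.402586 − 0.429703)/3 = 0.393547
R_{2,2} = 0.393547 + (0.393547 − 0.394084)/15 = 0.393511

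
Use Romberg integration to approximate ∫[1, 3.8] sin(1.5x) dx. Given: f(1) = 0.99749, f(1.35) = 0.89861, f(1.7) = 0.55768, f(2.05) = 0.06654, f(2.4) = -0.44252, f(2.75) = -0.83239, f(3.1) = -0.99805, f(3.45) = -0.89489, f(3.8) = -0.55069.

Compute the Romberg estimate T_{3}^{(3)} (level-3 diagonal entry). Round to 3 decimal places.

T_{0}^{(0)} (trapezoid, 1 panel, h=2.8000): 0.62552
T_{1}^{(0)} (trapezoid, 2 panels, h=1.4000): -0.30677
T_{2}^{(0)} (trapezoid, 4 panels, h=0.7000): -0.46164
T_{3}^{(0)} (trapezoid, 8 panels, h=0.3500): -0.49757
T_{1}^{(1)} = -0.30677 + (-0.30677 − 0.62552)/3 = -0.61753
T_{2}^{(1)} = -0.46164 + (-0.46164 − (-0.30677))/3 = -0.51326
T_{3}^{(1)} = -0.49757 + (-0.49757 − (-0.46164))/3 = -0.50955
T_{2}^{(2)} = -0.51326 + (-0.51326 − (-0.61753))/15 = -0.50631
T_{3}^{(2)} = -0.50955 + (-0.50955 − (-0.51326))/15 = -0.50930
T_{3}^{(3)} = -0.50930 + (-0.50930 − (-0.50631))/63 = -0.50935

-0.509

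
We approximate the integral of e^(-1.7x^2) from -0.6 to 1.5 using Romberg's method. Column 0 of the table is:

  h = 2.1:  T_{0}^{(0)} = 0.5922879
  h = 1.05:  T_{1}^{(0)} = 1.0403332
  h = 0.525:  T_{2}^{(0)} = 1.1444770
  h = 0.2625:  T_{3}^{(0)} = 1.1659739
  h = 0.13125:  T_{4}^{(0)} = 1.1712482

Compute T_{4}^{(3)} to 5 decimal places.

Richardson extrapolation on the trapezoidal column (denominator 4−1=3):
T_{2}^{(1)} = 1.1444770 + (1.1444770 − 1.0403332)/3 = 1.1791916
T_{3}^{(1)} = 1.1659739 + (1.1659739 − 1.1444770)/3 = 1.1731395
T_{4}^{(1)} = 1.1712482 + (1.1712482 − 1.1659739)/3 = 1.1730063
T_{3}^{(2)} = (16·1.1731395 − 1.1791916) / 15 = 1.1727360
T_{4}^{(2)} = 1.1730063 + (1.1730063 − 1.1731395)/15 = 1.1729974
T_{4}^{(3)} = (64·1.1729974 − 1.1727360) / 63 = 1.1730015

1.17300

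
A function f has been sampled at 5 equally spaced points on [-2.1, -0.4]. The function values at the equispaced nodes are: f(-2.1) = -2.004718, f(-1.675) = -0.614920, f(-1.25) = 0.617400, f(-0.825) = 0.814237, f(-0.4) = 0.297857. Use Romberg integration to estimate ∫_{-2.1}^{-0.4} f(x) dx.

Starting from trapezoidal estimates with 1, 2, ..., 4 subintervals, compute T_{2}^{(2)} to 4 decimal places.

T_{0}^{(0)} (trapezoid, 1 panel, h=1.7000): -1.450832
T_{1}^{(0)} (trapezoid, 2 panels, h=0.8500): -0.200626
T_{2}^{(0)} (trapezoid, 4 panels, h=0.4250): -0.015603
T_{1}^{(1)} = -0.200626 + (-0.200626 − (-1.450832))/3 = 0.216109
T_{2}^{(1)} = -0.015603 + (-0.015603 − (-0.200626))/3 = 0.046071
T_{2}^{(2)} = 0.046071 + (0.046071 − 0.216109)/15 = 0.034735

0.0347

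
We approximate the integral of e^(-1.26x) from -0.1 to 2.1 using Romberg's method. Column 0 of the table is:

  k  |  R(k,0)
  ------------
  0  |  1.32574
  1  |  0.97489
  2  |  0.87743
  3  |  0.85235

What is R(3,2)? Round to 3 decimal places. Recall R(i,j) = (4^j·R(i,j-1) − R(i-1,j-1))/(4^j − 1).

0.844

Richardson extrapolation on the trapezoidal column (denominator 4−1=3):
R(2,1) = (4·0.87743 − 0.97489) / 3 = 0.84494
R(3,1) = (4·0.85235 − 0.87743) / 3 = 0.84399
R(3,2) = 0.84399 + (0.84399 − 0.84494)/15 = 0.84393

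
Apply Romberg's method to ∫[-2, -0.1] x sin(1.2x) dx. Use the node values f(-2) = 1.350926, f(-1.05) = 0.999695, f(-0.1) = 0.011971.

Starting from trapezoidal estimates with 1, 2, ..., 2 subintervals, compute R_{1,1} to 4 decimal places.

1.6979

R_{0,0} (trapezoid, 1 panel, h=1.9000): 1.294752
R_{1,0} (trapezoid, 2 panels, h=0.9500): 1.597086
R_{1,1} = 1.597086 + (1.597086 − 1.294752)/3 = 1.697864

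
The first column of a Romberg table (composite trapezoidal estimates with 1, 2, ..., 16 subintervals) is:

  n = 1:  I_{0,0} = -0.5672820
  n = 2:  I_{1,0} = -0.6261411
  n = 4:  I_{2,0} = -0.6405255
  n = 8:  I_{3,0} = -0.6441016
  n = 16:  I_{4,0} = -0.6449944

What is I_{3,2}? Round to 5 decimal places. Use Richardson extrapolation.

Richardson extrapolation on the trapezoidal column (denominator 4−1=3):
I_{2,1} = -0.6405255 + (-0.6405255 − (-0.6261411))/3 = -0.6453203
I_{3,1} = -0.6441016 + (-0.6441016 − (-0.6405255))/3 = -0.6452936
I_{3,2} = -0.6452936 + (-0.6452936 − (-0.6453203))/15 = -0.6452918

-0.64529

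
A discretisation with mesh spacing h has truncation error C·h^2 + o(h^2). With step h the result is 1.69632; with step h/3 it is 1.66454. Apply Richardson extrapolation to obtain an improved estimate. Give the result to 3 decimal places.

Extrapolated value = (9·A(h/3) − A(h)) / (9 − 1)
= (9·1.66454 − 1.69632) / 8
= 13.28454 / 8 = 1.66057

1.661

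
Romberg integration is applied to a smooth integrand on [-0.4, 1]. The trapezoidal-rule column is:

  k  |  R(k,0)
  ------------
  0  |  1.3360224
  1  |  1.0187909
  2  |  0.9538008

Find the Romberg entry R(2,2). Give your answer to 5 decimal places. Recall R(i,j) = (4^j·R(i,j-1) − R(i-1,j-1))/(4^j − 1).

R(1,1) = 1.0187909 + (1.0187909 − 1.3360224)/3 = 0.9130471
R(2,1) = 0.9538008 + (0.9538008 − 1.0187909)/3 = 0.9321374
R(2,2) = (16·0.9321374 − 0.9130471) / 15 = 0.9334101

0.93341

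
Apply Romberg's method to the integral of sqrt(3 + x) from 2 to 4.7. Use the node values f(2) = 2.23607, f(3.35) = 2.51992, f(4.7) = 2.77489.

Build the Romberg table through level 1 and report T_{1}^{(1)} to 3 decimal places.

6.791

T_{0}^{(0)} (trapezoid, 1 panel, h=2.7000): 6.76480
T_{1}^{(0)} (trapezoid, 2 panels, h=1.3500): 6.78429
T_{1}^{(1)} = 6.78429 + (6.78429 − 6.76480)/3 = 6.79079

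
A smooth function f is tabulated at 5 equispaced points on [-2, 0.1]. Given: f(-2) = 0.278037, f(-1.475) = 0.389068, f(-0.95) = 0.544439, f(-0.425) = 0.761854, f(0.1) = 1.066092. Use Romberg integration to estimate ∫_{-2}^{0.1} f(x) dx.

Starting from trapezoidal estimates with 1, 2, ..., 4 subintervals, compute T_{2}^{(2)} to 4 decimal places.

T_{0}^{(0)} (trapezoid, 1 panel, h=2.1000): 1.411335
T_{1}^{(0)} (trapezoid, 2 panels, h=1.0500): 1.277329
T_{2}^{(0)} (trapezoid, 4 panels, h=0.5250): 1.242898
T_{1}^{(1)} = 1.277329 + (1.277329 − 1.411335)/3 = 1.232660
T_{2}^{(1)} = 1.242898 + (1.242898 − 1.277329)/3 = 1.231421
T_{2}^{(2)} = 1.231421 + (1.231421 − 1.232660)/15 = 1.231338

1.2313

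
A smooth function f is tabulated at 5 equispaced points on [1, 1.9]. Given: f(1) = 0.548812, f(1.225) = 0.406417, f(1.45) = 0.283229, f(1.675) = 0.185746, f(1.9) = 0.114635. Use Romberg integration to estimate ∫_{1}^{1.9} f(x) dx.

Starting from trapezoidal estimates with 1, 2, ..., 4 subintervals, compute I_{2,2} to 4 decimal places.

I_{0,0} (trapezoid, 1 panel, h=0.9000): 0.298551
I_{1,0} (trapezoid, 2 panels, h=0.4500): 0.276729
I_{2,0} (trapezoid, 4 panels, h=0.2250): 0.271601
I_{1,1} = 0.276729 + (0.276729 − 0.298551)/3 = 0.269455
I_{2,1} = 0.271601 + (0.271601 − 0.276729)/3 = 0.269892
I_{2,2} = 0.269892 + (0.269892 − 0.269455)/15 = 0.269921

0.2699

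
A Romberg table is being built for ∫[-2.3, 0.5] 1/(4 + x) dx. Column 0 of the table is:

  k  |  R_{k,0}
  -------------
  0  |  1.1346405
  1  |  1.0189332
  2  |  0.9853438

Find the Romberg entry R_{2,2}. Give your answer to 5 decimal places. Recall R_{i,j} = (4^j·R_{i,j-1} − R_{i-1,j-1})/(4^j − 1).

0.97373

Richardson extrapolation on the trapezoidal column (denominator 4−1=3):
R_{1,1} = 1.0189332 + (1.0189332 − 1.1346405)/3 = 0.9803641
R_{2,1} = 0.9853438 + (0.9853438 − 1.0189332)/3 = 0.9741473
R_{2,2} = 0.9741473 + (0.9741473 − 0.9803641)/15 = 0.9737328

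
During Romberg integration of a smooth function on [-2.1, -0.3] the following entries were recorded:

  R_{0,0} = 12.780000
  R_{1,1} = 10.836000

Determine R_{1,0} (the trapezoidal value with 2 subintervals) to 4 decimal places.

From R_{1,1} = (4·R_{1,0} − R_{0,0})/3, solve for R_{1,0}:
4·R_{1,0} = 3·10.836000 + 12.780000 = 45.288000
R_{1,0} = 11.322000

11.3220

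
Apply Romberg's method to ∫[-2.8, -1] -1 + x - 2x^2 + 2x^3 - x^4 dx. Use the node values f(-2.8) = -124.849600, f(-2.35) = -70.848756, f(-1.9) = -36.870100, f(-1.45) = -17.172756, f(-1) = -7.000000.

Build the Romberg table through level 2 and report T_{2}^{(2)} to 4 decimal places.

-83.6415

T_{0}^{(0)} (trapezoid, 1 panel, h=1.8000): -118.664640
T_{1}^{(0)} (trapezoid, 2 panels, h=0.9000): -92.515410
T_{2}^{(0)} (trapezoid, 4 panels, h=0.4500): -85.867385
T_{1}^{(1)} = -92.515410 + (-92.515410 − (-118.664640))/3 = -83.799000
T_{2}^{(1)} = -85.867385 + (-85.867385 − (-92.515410))/3 = -83.651377
T_{2}^{(2)} = -83.651377 + (-83.651377 − (-83.799000))/15 = -83.641535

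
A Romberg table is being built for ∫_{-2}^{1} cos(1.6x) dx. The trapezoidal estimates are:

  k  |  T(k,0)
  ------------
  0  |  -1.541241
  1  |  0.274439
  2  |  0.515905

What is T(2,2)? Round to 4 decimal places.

Richardson extrapolation on the trapezoidal column (denominator 4−1=3):
T(1,1) = (4·0.274439 − (-1.541241)) / 3 = 0.879666
T(2,1) = 0.515905 + (0.515905 − 0.274439)/3 = 0.596394
T(2,2) = 0.596394 + (0.596394 − 0.879666)/15 = 0.577509

0.5775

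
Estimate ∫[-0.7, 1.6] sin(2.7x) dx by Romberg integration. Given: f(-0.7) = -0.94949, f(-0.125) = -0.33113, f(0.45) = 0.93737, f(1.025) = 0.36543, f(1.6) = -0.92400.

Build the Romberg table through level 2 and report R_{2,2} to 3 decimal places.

-0.020

R_{0,0} (trapezoid, 1 panel, h=2.3000): -2.15451
R_{1,0} (trapezoid, 2 panels, h=1.1500): 0.00072
R_{2,0} (trapezoid, 4 panels, h=0.5750): 0.02008
R_{1,1} = 0.00072 + (0.00072 − (-2.15451))/3 = 0.71913
R_{2,1} = 0.02008 + (0.02008 − 0.00072)/3 = 0.02653
R_{2,2} = 0.02653 + (0.02653 − 0.71913)/15 = -0.01964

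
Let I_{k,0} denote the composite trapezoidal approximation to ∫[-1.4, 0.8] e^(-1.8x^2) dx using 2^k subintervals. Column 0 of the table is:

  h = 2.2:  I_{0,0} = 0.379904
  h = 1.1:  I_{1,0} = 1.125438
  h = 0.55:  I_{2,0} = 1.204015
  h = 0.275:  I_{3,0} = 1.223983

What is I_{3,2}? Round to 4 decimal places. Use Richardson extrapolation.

I_{2,1} = 1.204015 + (1.204015 − 1.125438)/3 = 1.230207
I_{3,1} = (4·1.223983 − 1.204015) / 3 = 1.230639
I_{3,2} = (16·1.230639 − 1.230207) / 15 = 1.230668

1.2307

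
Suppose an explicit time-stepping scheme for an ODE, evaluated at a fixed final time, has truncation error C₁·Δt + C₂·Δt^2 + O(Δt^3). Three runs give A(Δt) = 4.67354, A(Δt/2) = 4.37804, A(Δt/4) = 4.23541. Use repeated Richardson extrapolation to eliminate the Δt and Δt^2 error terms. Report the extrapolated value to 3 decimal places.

4.096

First eliminate the Δt term (factor 2^1 = 2):
  B₁ = (2·4.37804 − 4.67354)/1 = 4.08254
  B₂ = (2·4.23541 − 4.37804)/1 = 4.09278
Then eliminate the Δt^2 term (factor 2^2 = 4):
  (4·4.09278 − 4.08254)/3 = 4.09619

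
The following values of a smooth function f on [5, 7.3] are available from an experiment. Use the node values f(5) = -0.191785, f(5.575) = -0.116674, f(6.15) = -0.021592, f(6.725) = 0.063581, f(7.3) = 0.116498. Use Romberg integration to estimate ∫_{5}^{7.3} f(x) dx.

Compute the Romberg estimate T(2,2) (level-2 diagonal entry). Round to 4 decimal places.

-0.0635

T(0,0) (trapezoid, 1 panel, h=2.3000): -0.086580
T(1,0) (trapezoid, 2 panels, h=1.1500): -0.068121
T(2,0) (trapezoid, 4 panels, h=0.5750): -0.064589
T(1,1) = -0.068121 + (-0.068121 − (-0.086580))/3 = -0.061968
T(2,1) = -0.064589 + (-0.064589 − (-0.068121))/3 = -0.063412
T(2,2) = -0.063412 + (-0.063412 − (-0.061968))/15 = -0.063508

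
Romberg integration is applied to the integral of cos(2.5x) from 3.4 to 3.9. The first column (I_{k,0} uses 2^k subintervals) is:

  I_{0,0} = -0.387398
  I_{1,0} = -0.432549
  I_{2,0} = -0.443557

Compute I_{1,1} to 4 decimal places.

Richardson extrapolation on the trapezoidal column (denominator 4−1=3):
I_{1,1} = (4·(-0.432549) − (-0.387398)) / 3 = -0.447599

-0.4476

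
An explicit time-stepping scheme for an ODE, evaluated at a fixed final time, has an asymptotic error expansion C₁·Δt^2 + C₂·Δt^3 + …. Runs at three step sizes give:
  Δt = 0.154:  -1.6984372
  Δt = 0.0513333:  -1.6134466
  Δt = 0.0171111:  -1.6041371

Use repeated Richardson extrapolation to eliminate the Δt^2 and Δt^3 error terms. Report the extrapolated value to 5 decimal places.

First eliminate the Δt^2 term (factor 3^2 = 9):
  B₁ = (9·(-1.6134466) − (-1.6984372))/8 = -1.6028228
  B₂ = (9·(-1.6041371) − (-1.6134466))/8 = -1.6029734
Then eliminate the Δt^3 term (factor 3^3 = 27):
  (27·(-1.6029734) − (-1.6028228))/26 = -1.6029792

-1.60298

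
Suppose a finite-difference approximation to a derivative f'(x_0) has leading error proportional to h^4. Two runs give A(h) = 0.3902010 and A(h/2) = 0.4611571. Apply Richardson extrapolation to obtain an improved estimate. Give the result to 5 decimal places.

The leading error scales as h^4; refining by a factor of 2 reduces it by 2^4 = 16.
Extrapolated value = (16·A(h/2) − A(h)) / (16 − 1)
= (16·0.4611571 − 0.3902010) / 15
= 6.9883126 / 15 = 0.4658875

0.46589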